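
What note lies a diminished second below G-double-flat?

F

A second below G lands on the letter F.
A diminished second spans 0 semitones, so Gbb moves to pitch class 5. On the letter F that is F.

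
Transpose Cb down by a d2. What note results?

C down a major second is Bb, so the target letter is B.
From Cb, a diminished second is 0 semitones down: B.

B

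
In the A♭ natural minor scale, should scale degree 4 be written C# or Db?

Each scale degree takes a distinct letter name. Degree 4 of a scale on A must use the letter D.
Db and C# are enharmonically the same pitch, but only Db uses the letter D, so it is the correct spelling here.

Db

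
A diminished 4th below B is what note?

A fourth below B lands on the letter F.
A diminished fourth spans 4 semitones, so B moves to pitch class 7. On the letter F that is F##.

F##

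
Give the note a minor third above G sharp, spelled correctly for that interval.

A third above G lands on the letter B.
A minor third spans 3 semitones, so G# moves to pitch class 11. On the letter B that is B.

B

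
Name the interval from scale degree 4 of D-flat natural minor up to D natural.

Scale degree 4 of Db natural minor is Gb.
Gb up to D: letters G→D make it a fifth; 8 semitones makes it augmented.

augmented fifth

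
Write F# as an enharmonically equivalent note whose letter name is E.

Plain E sits 2 semitones below F#, so on the letter E the same pitch needs a double sharp: E##.

E##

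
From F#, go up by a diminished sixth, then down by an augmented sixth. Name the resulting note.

Fbb

A diminished sixth up from F# is Db (letter D, 7 semitones up).
An augmented sixth down from Db is Fbb (letter F, 10 semitones down).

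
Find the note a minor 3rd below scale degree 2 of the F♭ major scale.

Eb

Scale degree 2 of Fb major is Gb.
A minor third (3 semitones) below Gb lands on the letter E, giving Eb.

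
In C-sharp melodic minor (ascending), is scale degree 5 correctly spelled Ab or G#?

Each scale degree takes a distinct letter name. Degree 5 of a scale on C must use the letter G.
G# and Ab are enharmonically the same pitch, but only G# uses the letter G, so it is the correct spelling here.

G#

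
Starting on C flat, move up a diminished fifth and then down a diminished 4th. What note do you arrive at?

Db

A diminished fifth up from Cb is Gbb (letter G, 6 semitones up).
A diminished fourth down from Gbb is Db (letter D, 4 semitones down).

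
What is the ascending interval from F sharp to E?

Counting letters F–G–A–B–C–D–E gives a seventh.
F#→E = 10 semitones, 1 narrower than the major seventh (11), so minor.

minor seventh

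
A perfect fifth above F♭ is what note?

F up a perfect fifth is C, so the target letter is C.
From Fb, a perfect fifth is 7 semitones up: Cb.

Cb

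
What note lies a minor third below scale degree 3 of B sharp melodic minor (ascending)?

Scale degree 3 of B# melodic minor (ascending) is D#.
A minor third (3 semitones) below D# lands on the letter B, giving B#.

B#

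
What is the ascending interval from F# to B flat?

The letter names run F→B, a span of 3 letter steps, so the interval is some kind of fourth.
F# to Bb is 4 semitones. A perfect fourth is 5, so 4 makes it diminished.

diminished fourth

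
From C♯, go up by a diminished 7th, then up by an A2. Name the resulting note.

A diminished seventh up from C# is Bb (letter B, 9 semitones up).
An augmented second up from Bb is C# (letter C, 3 semitones up).

C#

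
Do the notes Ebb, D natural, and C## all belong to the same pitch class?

Ebb = pitch class 2 and D = pitch class 2 and C## = pitch class 2 — the same pitch class, so they are enharmonic equivalents.

Yes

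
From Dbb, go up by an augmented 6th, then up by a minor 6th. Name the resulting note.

Gb

An augmented sixth up from Dbb is Bb (letter B, 10 semitones up).
A minor sixth up from Bb is Gb (letter G, 8 semitones up).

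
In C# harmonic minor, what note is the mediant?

E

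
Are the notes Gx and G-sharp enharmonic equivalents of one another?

No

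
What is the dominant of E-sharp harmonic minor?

B#

Degree 5 takes the letter 4 steps above E, which is B.
In harmonic minor, degree 5 sits 7 semitones above the tonic. E# + 7 semitones is pitch class 0, spelled on B as B#.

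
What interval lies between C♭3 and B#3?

The letter names run C→B, a span of 6 letter steps, so the interval is some kind of seventh.
Cb to B# is 13 semitones. A major seventh is 11, so 13 makes it doubly augmented.

doubly augmented seventh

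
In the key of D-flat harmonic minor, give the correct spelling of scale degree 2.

The Db harmonic minor scale runs Db Eb Fb Gb Ab Bbb C.
Degree 2 is Eb.

Eb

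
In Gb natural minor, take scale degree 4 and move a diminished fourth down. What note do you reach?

Scale degree 4 of Gb natural minor is Cb.
A diminished fourth (4 semitones) below Cb lands on the letter G, giving G.

G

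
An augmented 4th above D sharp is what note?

G##

A fourth above D lands on the letter G.
An augmented fourth spans 6 semitones, so D# moves to pitch class 9. On the letter G that is G##.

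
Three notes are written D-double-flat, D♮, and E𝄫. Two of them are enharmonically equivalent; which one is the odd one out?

In 12-tone equal temperament, enharmonic equivalents share a pitch class. Dbb is pitch class 0; D is pitch class 2; Ebb is pitch class 2.
D and Ebb share pitch class 2, while Dbb is pitch class 0.

Dbb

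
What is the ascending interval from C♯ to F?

The letter names run C→F, a span of 3 letter steps, so the interval is some kind of fourth.
C# to F is 4 semitones. A perfect fourth is 5, so 4 makes it diminished.

diminished fourth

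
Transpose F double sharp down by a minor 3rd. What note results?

D##

F down a major third is Db, so the target letter is D.
From F##, a minor third is 3 semitones down: D##.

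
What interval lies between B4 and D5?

Counting letters B–C–D gives a third.
B→D = 3 semitones, 1 narrower than the major third (4), so minor.

minor third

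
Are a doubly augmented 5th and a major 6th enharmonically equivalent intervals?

Yes

A doubly augmented fifth spans 9 semitones; a major sixth spans 9.
They are enharmonically equivalent.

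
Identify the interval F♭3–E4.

augmented seventh

The letter names run F→E, a span of 6 letter steps, so the interval is some kind of seventh.
Fb to E is 12 semitones. A major seventh is 11, so 12 makes it augmented.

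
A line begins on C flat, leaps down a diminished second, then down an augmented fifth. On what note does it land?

Eb

A diminished second down from Cb is B (letter B, 0 semitones down).
An augmented fifth down from B is Eb (letter E, 8 semitones down).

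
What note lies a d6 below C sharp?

C down a major sixth is Eb, so the target letter is E.
From C#, a diminished sixth is 7 semitones down: E##.

E##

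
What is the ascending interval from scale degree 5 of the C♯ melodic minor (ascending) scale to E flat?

diminished sixth

Scale degree 5 of C# melodic minor (ascending) is G#.
G# up to Eb: letters G→E make it a sixth; 7 semitones makes it diminished.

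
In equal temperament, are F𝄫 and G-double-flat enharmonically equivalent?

No

Two spellings are enharmonically equivalent only if they share a pitch class.
Here Fbb → 3, Gbb → 5; 3 ≠ 5, so they are not.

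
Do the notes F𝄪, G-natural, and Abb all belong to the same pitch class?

F## is pitch class 7; G is pitch class 7; Abb is pitch class 7.
All spellings map to pitch class 7, so they are enharmonically equivalent.

Yes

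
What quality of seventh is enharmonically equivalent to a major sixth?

A major sixth spans 9 semitones.
A seventh spanning 9 semitones is diminished (the major seventh is 11).

diminished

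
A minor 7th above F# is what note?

A seventh above F lands on the letter E.
A minor seventh spans 10 semitones, so F# moves to pitch class 4. On the letter E that is E.

E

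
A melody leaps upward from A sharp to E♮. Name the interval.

diminished fifth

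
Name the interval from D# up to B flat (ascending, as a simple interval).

diminished sixth

The letter names run D→B, a span of 5 letter steps, so the interval is some kind of sixth.
D# to Bb is 7 semitones. A major sixth is 9, so 7 makes it diminished.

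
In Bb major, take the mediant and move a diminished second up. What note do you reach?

The mediant of Bb major is D.
A diminished second (0 semitones) above D lands on the letter E, giving Ebb.

Ebb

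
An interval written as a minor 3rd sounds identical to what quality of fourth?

A minor third spans 3 semitones.
A fourth spanning 3 semitones is doubly diminished (the perfect fourth is 5).

doubly diminished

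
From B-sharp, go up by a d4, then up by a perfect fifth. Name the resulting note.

B

A diminished fourth up from B# is E (letter E, 4 semitones up).
A perfect fifth up from E is B (letter B, 7 semitones up).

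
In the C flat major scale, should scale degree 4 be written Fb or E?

Fb

Each scale degree takes a distinct letter name. Degree 4 of a scale on C must use the letter F.
Fb and E are enharmonically the same pitch, but only Fb uses the letter F, so it is the correct spelling here.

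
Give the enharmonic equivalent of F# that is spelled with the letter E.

E##

F# is pitch class 6. The letter E alone is pitch class 4.
To reach pitch class 6 from E requires an offset of +2 semitones, i.e. double sharp: E##.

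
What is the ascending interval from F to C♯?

Counting letters F–G–A–B–C gives a fifth.
F→C# = 8 semitones, 1 wider than the perfect fifth (7), so augmented.

augmented fifth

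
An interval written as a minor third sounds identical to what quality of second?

augmented

A minor third spans 3 semitones.
A second spanning 3 semitones is augmented (the major second is 2).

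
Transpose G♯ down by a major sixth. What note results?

A sixth below G lands on the letter B.
A major sixth spans 9 semitones, so G# moves to pitch class 11. On the letter B that is B.

B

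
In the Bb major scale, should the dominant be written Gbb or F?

F

Each scale degree takes a distinct letter name. Degree 5 of a scale on B must use the letter F.
F and Gbb are enharmonically the same pitch, but only F uses the letter F, so it is the correct spelling here.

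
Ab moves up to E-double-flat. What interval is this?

Counting letters A–B–C–D–E gives a fifth.
Ab→Ebb = 6 semitones, 1 narrower than the perfect fifth (7), so diminished.

diminished fifth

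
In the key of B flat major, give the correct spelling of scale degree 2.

The Bb major scale runs Bb C D Eb F G A.
Degree 2 is C.

C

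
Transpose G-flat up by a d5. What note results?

Dbb

G up a perfect fifth is D, so the target letter is D.
From Gb, a diminished fifth is 6 semitones up: Dbb.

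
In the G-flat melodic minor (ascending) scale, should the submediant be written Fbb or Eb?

Each scale degree takes a distinct letter name. Degree 6 of a scale on G must use the letter E.
Eb and Fbb are enharmonically the same pitch, but only Eb uses the letter E, so it is the correct spelling here.

Eb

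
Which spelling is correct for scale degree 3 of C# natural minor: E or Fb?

Each scale degree takes a distinct letter name. Degree 3 of a scale on C must use the letter E.
E and Fb are enharmonically the same pitch, but only E uses the letter E, so it is the correct spelling here.

E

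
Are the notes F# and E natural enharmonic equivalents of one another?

Two spellings are enharmonically equivalent only if they share a pitch class.
Here F# → 6, E → 4; 4 ≠ 6, so they are not.

No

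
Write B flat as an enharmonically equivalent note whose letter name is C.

Cbb

Plain C sits 2 semitones above Bb, so on the letter C the same pitch needs a double flat: Cbb.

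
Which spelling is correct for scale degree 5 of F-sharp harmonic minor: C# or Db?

C#

Each scale degree takes a distinct letter name. Degree 5 of a scale on F must use the letter C.
C# and Db are enharmonically the same pitch, but only C# uses the letter C, so it is the correct spelling here.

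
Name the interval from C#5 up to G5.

The letter names run C→G, a span of 4 letter steps, so the interval is some kind of fifth.
C# to G is 6 semitones. A perfect fifth is 7, so 6 makes it diminished.

diminished fifth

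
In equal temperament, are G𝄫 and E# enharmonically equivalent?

Yes

Gbb = pitch class 5 and E# = pitch class 5 — the same pitch class, so they are enharmonic equivalents.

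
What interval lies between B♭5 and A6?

Counting letters B–C–D–E–F–G–A gives a seventh.
Bb→A = 11 semitones, exactly the major seventh.

major seventh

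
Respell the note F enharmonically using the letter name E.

E#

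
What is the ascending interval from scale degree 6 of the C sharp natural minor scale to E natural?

Scale degree 6 of C# natural minor is A.
A up to E: letters A→E make it a fifth; 7 semitones makes it perfect.

perfect fifth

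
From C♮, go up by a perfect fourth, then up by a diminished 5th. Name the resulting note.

A perfect fourth up from C is F (letter F, 5 semitones up).
A diminished fifth up from F is Cb (letter C, 6 semitones up).

Cb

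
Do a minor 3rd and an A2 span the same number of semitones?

Yes

A minor third spans 3 semitones; an augmented second spans 3.
They are enharmonically equivalent.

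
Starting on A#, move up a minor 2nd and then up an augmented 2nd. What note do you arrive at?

A minor second up from A# is B (letter B, 1 semitone up).
An augmented second up from B is C## (letter C, 3 semitones up).

C##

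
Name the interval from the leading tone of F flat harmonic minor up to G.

major third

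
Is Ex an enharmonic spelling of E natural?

Two spellings are enharmonically equivalent only if they share a pitch class.
Here E## → 6, E → 4; 4 ≠ 6, so they are not.

No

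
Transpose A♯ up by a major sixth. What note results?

F##

A sixth above A lands on the letter F.
A major sixth spans 9 semitones, so A# moves to pitch class 7. On the letter F that is F##.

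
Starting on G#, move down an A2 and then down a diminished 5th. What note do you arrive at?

B

An augmented second down from G# is F (letter F, 3 semitones down).
A diminished fifth down from F is B (letter B, 6 semitones down).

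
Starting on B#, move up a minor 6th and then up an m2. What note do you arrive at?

A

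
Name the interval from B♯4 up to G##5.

major sixth

The letter names run B→G, a span of 5 letter steps, so the interval is some kind of sixth.
B# to G## is 9 semitones. A major sixth is 9, so 9 makes it major.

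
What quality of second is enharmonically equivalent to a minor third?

augmented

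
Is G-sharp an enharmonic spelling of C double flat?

Two spellings are enharmonically equivalent only if they share a pitch class.
Here G# → 8, Cbb → 10; 8 ≠ 10, so they are not.

No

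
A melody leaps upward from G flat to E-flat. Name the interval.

Counting letters G–A–B–C–D–E gives a sixth.
Gb→Eb = 9 semitones, exactly the major sixth.

major sixth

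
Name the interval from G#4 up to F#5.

minor seventh

Counting letters G–A–B–C–D–E–F gives a seventh.
G#→F# = 10 semitones, 1 narrower than the major seventh (11), so minor.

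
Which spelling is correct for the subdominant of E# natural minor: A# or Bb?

A#

Each scale degree takes a distinct letter name. Degree 4 of a scale on E must use the letter A.
A# and Bb are enharmonically the same pitch, but only A# uses the letter A, so it is the correct spelling here.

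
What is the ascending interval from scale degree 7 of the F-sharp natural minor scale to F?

minor second

Scale degree 7 of F# natural minor is E.
E up to F: letters E→F make it a second; 1 semitone makes it minor.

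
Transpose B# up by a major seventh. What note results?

A seventh above B lands on the letter A.
A major seventh spans 11 semitones, so B# moves to pitch class 11. On the letter A that is A##.

A##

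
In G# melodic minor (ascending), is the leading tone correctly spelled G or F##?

F##

Each scale degree takes a distinct letter name. Degree 7 of a scale on G must use the letter F.
F## and G are enharmonically the same pitch, but only F## uses the letter F, so it is the correct spelling here.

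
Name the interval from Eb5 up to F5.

major second

The letter names run E→F, a span of 1 letter step, so the interval is some kind of second.
Eb to F is 2 semitones. A major second is 2, so 2 makes it major.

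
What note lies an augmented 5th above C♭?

G

A fifth above C lands on the letter G.
An augmented fifth spans 8 semitones, so Cb moves to pitch class 7. On the letter G that is G.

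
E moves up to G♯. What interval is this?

major third

Counting letters E–F–G gives a third.
E→G# = 4 semitones, exactly the major third.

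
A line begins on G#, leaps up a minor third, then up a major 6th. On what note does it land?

G#

A minor third up from G# is B (letter B, 3 semitones up).
A major sixth up from B is G# (letter G, 9 semitones up).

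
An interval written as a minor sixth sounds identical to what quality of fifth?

augmented

A minor sixth spans 8 semitones.
A fifth spanning 8 semitones is augmented (the perfect fifth is 7).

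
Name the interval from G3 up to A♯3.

augmented second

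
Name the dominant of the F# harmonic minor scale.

C#

The F# harmonic minor scale runs F# G# A B C# D E#.
Degree 5 is C#.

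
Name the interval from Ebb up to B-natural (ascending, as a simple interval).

doubly augmented fifth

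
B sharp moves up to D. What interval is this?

diminished third

Counting letters B–C–D gives a third.
B#→D = 2 semitones, 2 narrower than the major third (4), so diminished.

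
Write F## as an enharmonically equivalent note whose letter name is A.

Abb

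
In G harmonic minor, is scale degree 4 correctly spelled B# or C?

C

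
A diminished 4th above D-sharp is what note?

G

D up a perfect fourth is G, so the target letter is G.
From D#, a diminished fourth is 4 semitones up: G.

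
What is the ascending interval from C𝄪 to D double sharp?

major second

The letter names run C→D, a span of 1 letter step, so the interval is some kind of second.
C## to D## is 2 semitones. A major second is 2, so 2 makes it major.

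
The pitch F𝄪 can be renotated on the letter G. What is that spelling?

G

Plain G sits at the same pitch as F##, so on the letter G the same pitch needs a natural: G.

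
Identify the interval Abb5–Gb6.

major seventh

Counting letters A–B–C–D–E–F–G gives a seventh.
Abb→Gb = 11 semitones, exactly the major seventh.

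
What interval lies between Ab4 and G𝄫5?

The letter names run A→G, a span of 6 letter steps, so the interval is some kind of seventh.
Ab to Gbb is 9 semitones. A major seventh is 11, so 9 makes it diminished.

diminished seventh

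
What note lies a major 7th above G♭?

A seventh above G lands on the letter F.
A major seventh spans 11 semitones, so Gb moves to pitch class 5. On the letter F that is F.

F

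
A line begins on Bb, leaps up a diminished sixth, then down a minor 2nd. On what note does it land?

A diminished sixth up from Bb is Gbb (letter G, 7 semitones up).
A minor second down from Gbb is Fb (letter F, 1 semitone down).

Fb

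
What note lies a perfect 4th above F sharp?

B

F up a perfect fourth is Bb, so the target letter is B.
From F#, a perfect fourth is 5 semitones up: B.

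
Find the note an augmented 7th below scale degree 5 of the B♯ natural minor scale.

Scale degree 5 of B# natural minor is F##.
An augmented seventh (12 semitones) below F## lands on the letter G, giving G.

G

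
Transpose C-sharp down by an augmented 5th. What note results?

F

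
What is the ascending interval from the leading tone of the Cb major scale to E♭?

The leading tone of Cb major is Bb.
Bb up to Eb: letters B→E make it a fourth; 5 semitones makes it perfect.

perfect fourth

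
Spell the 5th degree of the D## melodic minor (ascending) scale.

Degree 5 takes the letter 4 steps above D, which is A.
In melodic minor (ascending), degree 5 sits 7 semitones above the tonic. D## + 7 semitones is pitch class 11, spelled on A as A##.

A##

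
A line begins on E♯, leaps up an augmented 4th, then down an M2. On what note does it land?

G##

An augmented fourth up from E# is A## (letter A, 6 semitones up).
A major second down from A## is G## (letter G, 2 semitones down).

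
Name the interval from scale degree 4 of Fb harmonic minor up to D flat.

Scale degree 4 of Fb harmonic minor is Bbb.
Bbb up to Db: letters B→D make it a third; 4 semitones makes it major.

major third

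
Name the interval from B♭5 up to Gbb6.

diminished sixth

The letter names run B→G, a span of 5 letter steps, so the interval is some kind of sixth.
Bb to Gbb is 7 semitones. A major sixth is 9, so 7 makes it diminished.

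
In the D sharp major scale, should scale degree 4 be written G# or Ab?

Each scale degree takes a distinct letter name. Degree 4 of a scale on D must use the letter G.
G# and Ab are enharmonically the same pitch, but only G# uses the letter G, so it is the correct spelling here.

G#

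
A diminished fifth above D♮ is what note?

Ab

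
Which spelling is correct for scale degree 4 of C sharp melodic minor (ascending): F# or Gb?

Each scale degree takes a distinct letter name. Degree 4 of a scale on C must use the letter F.
F# and Gb are enharmonically the same pitch, but only F# uses the letter F, so it is the correct spelling here.

F#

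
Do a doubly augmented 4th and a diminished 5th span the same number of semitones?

A doubly augmented fourth spans 7 semitones; a diminished fifth spans 6.
The spans differ, so they are not enharmonic equivalents.

No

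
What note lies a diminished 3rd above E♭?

Gbb

A third above E lands on the letter G.
A diminished third spans 2 semitones, so Eb moves to pitch class 5. On the letter G that is Gbb.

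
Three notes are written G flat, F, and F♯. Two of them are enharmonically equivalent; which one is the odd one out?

F

In 12-tone equal temperament, enharmonic equivalents share a pitch class. Gb is pitch class 6; F is pitch class 5; F# is pitch class 6.
Gb and F# share pitch class 6, while F is pitch class 5.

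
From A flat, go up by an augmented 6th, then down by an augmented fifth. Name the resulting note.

An augmented sixth up from Ab is F# (letter F, 10 semitones up).
An augmented fifth down from F# is Bb (letter B, 8 semitones down).

Bb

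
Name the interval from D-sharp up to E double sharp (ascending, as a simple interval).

The letter names run D→E, a span of 1 letter step, so the interval is some kind of second.
D# to E## is 3 semitones. A major second is 2, so 3 makes it augmented.

augmented second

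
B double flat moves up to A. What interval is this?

Counting letters B–C–D–E–F–G–A gives a seventh.
Bbb→A = 12 semitones, 1 wider than the major seventh (11), so augmented.

augmented seventh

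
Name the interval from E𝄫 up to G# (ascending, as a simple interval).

doubly augmented third

The letter names run E→G, a span of 2 letter steps, so the interval is some kind of third.
Ebb to G# is 6 semitones. A major third is 4, so 6 makes it doubly augmented.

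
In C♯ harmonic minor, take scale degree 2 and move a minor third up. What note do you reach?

F#

Scale degree 2 of C# harmonic minor is D#.
A minor third (3 semitones) above D# lands on the letter F, giving F#.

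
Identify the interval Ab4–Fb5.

Counting letters A–B–C–D–E–F gives a sixth.
Ab→Fb = 8 semitones, 1 narrower than the major sixth (9), so minor.

minor sixth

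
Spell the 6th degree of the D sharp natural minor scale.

Degree 6 takes the letter 5 steps above D, which is B.
In natural minor, degree 6 sits 8 semitones above the tonic. D# + 8 semitones is pitch class 11, spelled on B as B.

B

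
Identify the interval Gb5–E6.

augmented sixth

The letter names run G→E, a span of 5 letter steps, so the interval is some kind of sixth.
Gb to E is 10 semitones. A major sixth is 9, so 10 makes it augmented.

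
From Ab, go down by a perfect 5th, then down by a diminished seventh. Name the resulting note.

A perfect fifth down from Ab is Db (letter D, 7 semitones down).
A diminished seventh down from Db is E (letter E, 9 semitones down).

E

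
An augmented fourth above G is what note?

C#

A fourth above G lands on the letter C.
An augmented fourth spans 6 semitones, so G moves to pitch class 1. On the letter C that is C#.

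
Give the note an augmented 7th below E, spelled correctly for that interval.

A seventh below E lands on the letter F.
An augmented seventh spans 12 semitones, so E moves to pitch class 4. On the letter F that is Fb.

Fb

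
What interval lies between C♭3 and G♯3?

doubly augmented fifth

The letter names run C→G, a span of 4 letter steps, so the interval is some kind of fifth.
Cb to G# is 9 semitones. A perfect fifth is 7, so 9 makes it doubly augmented.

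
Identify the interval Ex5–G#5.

diminished third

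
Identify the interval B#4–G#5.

minor sixth

Counting letters B–C–D–E–F–G gives a sixth.
B#→G# = 8 semitones, 1 narrower than the major sixth (9), so minor.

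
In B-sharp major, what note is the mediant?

D##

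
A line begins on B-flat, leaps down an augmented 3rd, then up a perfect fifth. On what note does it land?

Dbb

An augmented third down from Bb is Gbb (letter G, 5 semitones down).
A perfect fifth up from Gbb is Dbb (letter D, 7 semitones up).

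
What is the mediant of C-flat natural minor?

The Cb natural minor scale runs Cb Db Ebb Fb Gb Abb Bbb.
Degree 3 is Ebb.

Ebb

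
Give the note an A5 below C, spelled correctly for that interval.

Fb

A fifth below C lands on the letter F.
An augmented fifth spans 8 semitones, so C moves to pitch class 4. On the letter F that is Fb.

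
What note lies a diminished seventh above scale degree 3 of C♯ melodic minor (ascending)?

Db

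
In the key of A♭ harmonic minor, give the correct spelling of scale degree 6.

Degree 6 takes the letter 5 steps above A, which is F.
In harmonic minor, degree 6 sits 8 semitones above the tonic. Ab + 8 semitones is pitch class 4, spelled on F as Fb.

Fb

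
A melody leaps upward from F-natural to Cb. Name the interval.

diminished fifth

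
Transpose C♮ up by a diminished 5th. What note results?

C up a perfect fifth is G, so the target letter is G.
From C, a diminished fifth is 6 semitones up: Gb.

Gb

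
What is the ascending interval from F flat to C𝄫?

The letter names run F→C, a span of 4 letter steps, so the interval is some kind of fifth.
Fb to Cbb is 6 semitones. A perfect fifth is 7, so 6 makes it diminished.

diminished fifth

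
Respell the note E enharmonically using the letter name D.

E is pitch class 4. The letter D alone is pitch class 2.
To reach pitch class 4 from D requires an offset of +2 semitones, i.e. double sharp: D##.

D##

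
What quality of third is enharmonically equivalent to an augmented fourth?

An augmented fourth spans 6 semitones.
A third spanning 6 semitones is doubly augmented (the major third is 4).

doubly augmented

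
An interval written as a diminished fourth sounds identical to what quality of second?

doubly augmented

A diminished fourth spans 4 semitones.
A second spanning 4 semitones is doubly augmented (the major second is 2).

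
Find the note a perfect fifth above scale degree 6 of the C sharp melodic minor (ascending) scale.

Scale degree 6 of C# melodic minor (ascending) is A#.
A perfect fifth (7 semitones) above A# lands on the letter E, giving E#.

E#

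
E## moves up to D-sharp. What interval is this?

diminished seventh

Counting letters E–F–G–A–B–C–D gives a seventh.
E##→D# = 9 semitones, 2 narrower than the major seventh (11), so diminished.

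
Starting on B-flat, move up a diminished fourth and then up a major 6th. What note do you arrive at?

A diminished fourth up from Bb is Ebb (letter E, 4 semitones up).
A major sixth up from Ebb is Cb (letter C, 9 semitones up).

Cb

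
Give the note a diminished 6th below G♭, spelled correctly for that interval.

A sixth below G lands on the letter B.
A diminished sixth spans 7 semitones, so Gb moves to pitch class 11. On the letter B that is B.

B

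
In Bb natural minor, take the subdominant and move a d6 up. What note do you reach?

The subdominant of Bb natural minor is Eb.
A diminished sixth (7 semitones) above Eb lands on the letter C, giving Cbb.

Cbb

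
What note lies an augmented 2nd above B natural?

B up a major second is C#, so the target letter is C.
From B, an augmented second is 3 semitones up: C##.

C##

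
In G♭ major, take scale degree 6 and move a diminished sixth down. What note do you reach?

Scale degree 6 of Gb major is Eb.
A diminished sixth (7 semitones) below Eb lands on the letter G, giving G#.

G#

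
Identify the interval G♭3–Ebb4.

minor sixth

The letter names run G→E, a span of 5 letter steps, so the interval is some kind of sixth.
Gb to Ebb is 8 semitones. A major sixth is 9, so 8 makes it minor.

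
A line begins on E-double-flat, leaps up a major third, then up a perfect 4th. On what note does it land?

Cb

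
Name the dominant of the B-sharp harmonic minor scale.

The B# harmonic minor scale runs B# C## D# E# F## G# A##.
Degree 5 is F##.

F##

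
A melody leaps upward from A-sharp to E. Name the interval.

diminished fifth

The letter names run A→E, a span of 4 letter steps, so the interval is some kind of fifth.
A# to E is 6 semitones. A perfect fifth is 7, so 6 makes it diminished.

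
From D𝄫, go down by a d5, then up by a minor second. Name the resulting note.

Abb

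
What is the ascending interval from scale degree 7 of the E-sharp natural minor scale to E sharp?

major second

Scale degree 7 of E# natural minor is D#.
D# up to E#: letters D→E make it a second; 2 semitones makes it major.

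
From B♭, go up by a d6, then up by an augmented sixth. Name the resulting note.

Eb

A diminished sixth up from Bb is Gbb (letter G, 7 semitones up).
An augmented sixth up from Gbb is Eb (letter E, 10 semitones up).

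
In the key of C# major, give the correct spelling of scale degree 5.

G#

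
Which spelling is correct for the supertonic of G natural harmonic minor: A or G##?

A

Each scale degree takes a distinct letter name. Degree 2 of a scale on G must use the letter A.
A and G## are enharmonically the same pitch, but only A uses the letter A, so it is the correct spelling here.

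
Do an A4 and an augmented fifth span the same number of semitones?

An augmented fourth spans 6 semitones; an augmented fifth spans 8.
The spans differ, so they are not enharmonic equivalents.

No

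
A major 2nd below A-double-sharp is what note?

A second below A lands on the letter G.
A major second spans 2 semitones, so A## moves to pitch class 9. On the letter G that is G##.

G##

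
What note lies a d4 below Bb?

A fourth below B lands on the letter F.
A diminished fourth spans 4 semitones, so Bb moves to pitch class 6. On the letter F that is F#.

F#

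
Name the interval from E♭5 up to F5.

The letter names run E→F, a span of 1 letter step, so the interval is some kind of second.
Eb to F is 2 semitones. A major second is 2, so 2 makes it major.

major second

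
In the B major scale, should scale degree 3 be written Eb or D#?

D#

Each scale degree takes a distinct letter name. Degree 3 of a scale on B must use the letter D.
D# and Eb are enharmonically the same pitch, but only D# uses the letter D, so it is the correct spelling here.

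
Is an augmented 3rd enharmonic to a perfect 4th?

An augmented third spans 5 semitones; a perfect fourth spans 5.
They are enharmonically equivalent.

Yes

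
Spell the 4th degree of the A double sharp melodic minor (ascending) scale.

Degree 4 takes the letter 3 steps above A, which is D.
In melodic minor (ascending), degree 4 sits 5 semitones above the tonic. A## + 5 semitones is pitch class 4, spelled on D as D##.

D##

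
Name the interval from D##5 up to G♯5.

The letter names run D→G, a span of 3 letter steps, so the interval is some kind of fourth.
D## to G# is 4 semitones. A perfect fourth is 5, so 4 makes it diminished.

diminished fourth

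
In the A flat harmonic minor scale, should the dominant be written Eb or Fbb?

Eb

Each scale degree takes a distinct letter name. Degree 5 of a scale on A must use the letter E.
Eb and Fbb are enharmonically the same pitch, but only Eb uses the letter E, so it is the correct spelling here.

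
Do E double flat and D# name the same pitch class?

No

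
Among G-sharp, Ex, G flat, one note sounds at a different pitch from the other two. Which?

In 12-tone equal temperament, enharmonic equivalents share a pitch class. G# is pitch class 8; E## is pitch class 6; Gb is pitch class 6.
E## and Gb share pitch class 6, while G# is pitch class 8.

G#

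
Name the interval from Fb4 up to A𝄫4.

minor third

The letter names run F→A, a span of 2 letter steps, so the interval is some kind of third.
Fb to Abb is 3 semitones. A major third is 4, so 3 makes it minor.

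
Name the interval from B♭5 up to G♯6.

augmented sixth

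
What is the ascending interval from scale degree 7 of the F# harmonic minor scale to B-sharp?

Scale degree 7 of F# harmonic minor is E#.
E# up to B#: letters E→B make it a fifth; 7 semitones makes it perfect.

perfect fifth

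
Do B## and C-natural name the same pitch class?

No

Two spellings are enharmonically equivalent only if they share a pitch class.
Here B## → 1, C → 0; 0 ≠ 1, so they are not.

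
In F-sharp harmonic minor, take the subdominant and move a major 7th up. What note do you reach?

The subdominant of F# harmonic minor is B.
A major seventh (11 semitones) above B lands on the letter A, giving A#.

A#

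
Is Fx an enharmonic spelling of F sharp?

Two spellings are enharmonically equivalent only if they share a pitch class.
Here F## → 7, F# → 6; 6 ≠ 7, so they are not.

No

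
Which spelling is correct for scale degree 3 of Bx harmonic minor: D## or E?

D##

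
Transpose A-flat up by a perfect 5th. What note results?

Eb

A up a perfect fifth is E, so the target letter is E.
From Ab, a perfect fifth is 7 semitones up: Eb.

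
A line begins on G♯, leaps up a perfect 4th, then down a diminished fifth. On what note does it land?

A perfect fourth up from G# is C# (letter C, 5 semitones up).
A diminished fifth down from C# is F## (letter F, 6 semitones down).

F##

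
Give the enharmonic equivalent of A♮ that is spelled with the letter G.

G##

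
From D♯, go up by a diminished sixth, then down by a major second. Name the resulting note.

A diminished sixth up from D# is Bb (letter B, 7 semitones up).
A major second down from Bb is Ab (letter A, 2 semitones down).

Ab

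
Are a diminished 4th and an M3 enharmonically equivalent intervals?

Yes

A diminished fourth spans 4 semitones; a major third spans 4.
They are enharmonically equivalent.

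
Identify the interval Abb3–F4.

Counting letters A–B–C–D–E–F gives a sixth.
Abb→F = 10 semitones, 1 wider than the major sixth (9), so augmented.

augmented sixth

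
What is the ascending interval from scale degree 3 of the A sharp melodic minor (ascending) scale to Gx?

augmented fifth

Scale degree 3 of A# melodic minor (ascending) is C#.
C# up to G##: letters C→G make it a fifth; 8 semitones makes it augmented.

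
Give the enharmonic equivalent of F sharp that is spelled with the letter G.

Gb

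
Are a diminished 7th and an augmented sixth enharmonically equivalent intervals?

No

A diminished seventh spans 9 semitones; an augmented sixth spans 10.
The spans differ, so they are not enharmonic equivalents.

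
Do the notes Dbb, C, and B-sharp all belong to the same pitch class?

Yes

Dbb is pitch class 0; C is pitch class 0; B# is pitch class 0.
All spellings map to pitch class 0, so they are enharmonically equivalent.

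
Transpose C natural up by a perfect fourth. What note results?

F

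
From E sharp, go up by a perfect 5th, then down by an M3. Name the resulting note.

G#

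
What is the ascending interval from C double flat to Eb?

augmented third

Counting letters C–D–E gives a third.
Cbb→Eb = 5 semitones, 1 wider than the major third (4), so augmented.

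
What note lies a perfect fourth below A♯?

A down a perfect fourth is E, so the target letter is E.
From A#, a perfect fourth is 5 semitones down: E#.

E#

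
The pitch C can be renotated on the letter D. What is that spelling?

C is pitch class 0. The letter D alone is pitch class 2.
To reach pitch class 0 from D requires an offset of -2 semitones, i.e. double flat: Dbb.

Dbb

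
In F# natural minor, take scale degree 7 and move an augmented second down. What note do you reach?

Db

Scale degree 7 of F# natural minor is E.
An augmented second (3 semitones) below E lands on the letter D, giving Db.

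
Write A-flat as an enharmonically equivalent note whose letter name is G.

G#

Ab is pitch class 8. The letter G alone is pitch class 7.
To reach pitch class 8 from G requires an offset of +1 semitone, i.e. sharp: G#.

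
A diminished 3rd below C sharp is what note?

A third below C lands on the letter A.
A diminished third spans 2 semitones, so C# moves to pitch class 11. On the letter A that is A##.

A##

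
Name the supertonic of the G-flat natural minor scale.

Degree 2 takes the letter 1 step above G, which is A.
In natural minor, degree 2 sits 2 semitones above the tonic. Gb + 2 semitones is pitch class 8, spelled on A as Ab.

Ab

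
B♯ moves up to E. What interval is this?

diminished fourth

Counting letters B–C–D–E gives a fourth.
B#→E = 4 semitones, 1 narrower than the perfect fourth (5), so diminished.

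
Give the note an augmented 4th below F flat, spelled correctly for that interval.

Cbb

F down a perfect fourth is C, so the target letter is C.
From Fb, an augmented fourth is 6 semitones down: Cbb.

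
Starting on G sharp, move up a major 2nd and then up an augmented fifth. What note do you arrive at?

A major second up from G# is A# (letter A, 2 semitones up).
An augmented fifth up from A# is E## (letter E, 8 semitones up).

E##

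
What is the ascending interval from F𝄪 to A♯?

minor third

The letter names run F→A, a span of 2 letter steps, so the interval is some kind of third.
F## to A# is 3 semitones. A major third is 4, so 3 makes it minor.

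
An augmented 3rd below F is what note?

Dbb

A third below F lands on the letter D.
An augmented third spans 5 semitones, so F moves to pitch class 0. On the letter D that is Dbb.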